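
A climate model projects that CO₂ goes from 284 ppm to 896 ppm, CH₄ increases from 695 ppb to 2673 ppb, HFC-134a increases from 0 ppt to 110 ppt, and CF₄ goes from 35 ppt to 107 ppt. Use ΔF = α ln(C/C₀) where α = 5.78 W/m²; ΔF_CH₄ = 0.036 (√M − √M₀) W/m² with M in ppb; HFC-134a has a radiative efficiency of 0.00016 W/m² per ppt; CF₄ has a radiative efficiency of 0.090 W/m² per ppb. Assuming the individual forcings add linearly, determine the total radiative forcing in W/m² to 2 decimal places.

ΔF = 7.58 W/m²

CO₂: 5.78 × ln(896/284) = 5.78 × ln(3.15493) = 5.78 × 1.14897 = 6.6410 W/m².
CH₄: 0.036 × (√2673 − √695) = 0.036 × (51.7011 − 26.3629) = 0.036 × 25.3382 = 0.9122 W/m².
HFC-134a: ΔF = 0.00016 × (110 − 0) = 0.00016 × 110 = 0.0176 W/m².
CF₄: Δ = 107 − 35 = 72 ppt = 0.072 ppb; ΔF = 0.090 × 0.072 = 0.0065 W/m².
Total ΔF = 6.6410 + 0.9122 + 0.0176 + 0.0065 = 7.5773 W/m².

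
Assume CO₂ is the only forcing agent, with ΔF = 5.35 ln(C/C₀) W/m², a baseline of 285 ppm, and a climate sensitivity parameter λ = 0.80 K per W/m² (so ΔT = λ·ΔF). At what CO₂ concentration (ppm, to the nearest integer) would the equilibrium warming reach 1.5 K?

Required forcing: ΔF = ΔT/λ = 1.5/0.80 = 1.8750 W/m².
Then ln(C/285) = ΔF/5.35 = 1.8750/5.35 = 0.35047.
So C = 285 × e^0.35047 = 285 × 1.41973 = 404.62 ppm.

C ≈ 405 ppm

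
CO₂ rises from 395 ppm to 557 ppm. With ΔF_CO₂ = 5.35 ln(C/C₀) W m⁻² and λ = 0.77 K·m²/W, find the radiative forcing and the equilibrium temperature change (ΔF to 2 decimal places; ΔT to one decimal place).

ΔF = 1.84 W/m²; ΔT = 1.4 K

CO₂: 5.35 × ln(557/395) = 5.35 × ln(1.41013) = 5.35 × 0.34368 = 1.8387 W/m².
ΔT = λ ΔF = 0.77 × 1.84 = 1.4168 K.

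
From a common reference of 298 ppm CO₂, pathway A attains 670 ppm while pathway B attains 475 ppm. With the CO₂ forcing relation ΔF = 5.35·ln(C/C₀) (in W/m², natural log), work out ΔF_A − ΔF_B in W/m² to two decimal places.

ΔF_A = 5.35 ln(670/298) = 5.35 × 0.81018 = 4.3345 W/m².
ΔF_B = 5.35 ln(475/298) = 5.35 × 0.46622 = 2.4943 W/m².
Difference: 4.3345 − 2.4943 = 1.8402 W/m².

ΔF_A − ΔF_B = 1.84 W/m²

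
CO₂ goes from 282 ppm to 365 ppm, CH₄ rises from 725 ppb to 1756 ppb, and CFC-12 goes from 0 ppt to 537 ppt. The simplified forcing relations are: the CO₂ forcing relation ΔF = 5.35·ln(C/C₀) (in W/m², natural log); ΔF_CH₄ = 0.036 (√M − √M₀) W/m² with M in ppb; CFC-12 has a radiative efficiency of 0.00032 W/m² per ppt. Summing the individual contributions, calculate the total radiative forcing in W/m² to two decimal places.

ΔF = 2.09 W/m²

CO₂: 5.35 × ln(365/282) = 5.35 × ln(1.29433) = 5.35 × 0.25799 = 1.3802 W/m².
CH₄: 0.036 × (√1756 − √725) = 0.036 × (41.9047 − 26.9258) = 0.036 × 14.9789 = 0.5392 W/m².
CFC-12: ΔF = 0.00032 × (537 − 0) = 0.00032 × 537 = 0.1718 W/m².
Total ΔF = 1.3802 + 0.5392 + 0.1718 = 2.0912 W/m².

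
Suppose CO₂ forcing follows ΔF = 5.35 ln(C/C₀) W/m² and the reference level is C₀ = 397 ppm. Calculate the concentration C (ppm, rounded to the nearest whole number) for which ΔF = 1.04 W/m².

Set 5.35 ln(C/397) = 1.04, so ln(C/397) = 1.04/5.35 = 0.19439.
Then C/397 = e^0.19439 = 1.21457, giving C = 397 × 1.21457 = 482.18 ppm.

C ≈ 482 ppm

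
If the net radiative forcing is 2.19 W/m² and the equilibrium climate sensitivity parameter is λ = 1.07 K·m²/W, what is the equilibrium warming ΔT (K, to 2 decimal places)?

ΔT = λ ΔF = 1.07 × 2.19 = 2.3433 K.

ΔT = 2.34 K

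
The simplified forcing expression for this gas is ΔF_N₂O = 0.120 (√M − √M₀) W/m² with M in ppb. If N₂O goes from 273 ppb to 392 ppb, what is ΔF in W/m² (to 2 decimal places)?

N₂O: 0.120 × (√392 − √273) = 0.120 × (19.7990 − 16.5227) = 0.120 × 3.2763 = 0.3932 W/m².

ΔF = 0.39 W/m²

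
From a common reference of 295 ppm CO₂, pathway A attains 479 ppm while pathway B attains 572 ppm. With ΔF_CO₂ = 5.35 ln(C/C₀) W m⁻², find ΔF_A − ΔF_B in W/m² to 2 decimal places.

ΔF_A = 5.35 ln(479/295) = 5.35 × 0.48473 = 2.5933 W/m².
ΔF_B = 5.35 ln(572/295) = 5.35 × 0.66216 = 3.5426 W/m².
Difference: 2.5933 − 3.5426 = -0.9493 W/m².
(Equivalently, ΔF_A − ΔF_B = 5.35 ln(479/572) = 5.35 × -0.17744 = -0.9493 W/m².)

ΔF_A − ΔF_B = -0.95 W/m²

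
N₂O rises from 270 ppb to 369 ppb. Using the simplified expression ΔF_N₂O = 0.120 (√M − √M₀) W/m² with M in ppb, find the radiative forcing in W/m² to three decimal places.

ΔF = 0.333 W/m²

N₂O: 0.120 × (√369 − √270) = 0.120 × (19.2094 − 16.4317) = 0.120 × 2.7777 = 0.3333 W/m².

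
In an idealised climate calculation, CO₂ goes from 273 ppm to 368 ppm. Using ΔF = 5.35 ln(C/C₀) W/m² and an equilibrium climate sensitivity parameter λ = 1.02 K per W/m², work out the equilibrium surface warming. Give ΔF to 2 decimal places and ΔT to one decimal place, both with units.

ΔF = 1.60 W/m²; ΔT = 1.6 K

CO₂: 5.35 × ln(368/273) = 5.35 × ln(1.34799) = 5.35 × 0.29861 = 1.5976 W/m².
ΔT = λ ΔF = 1.02 × 1.60 = 1.6320 K.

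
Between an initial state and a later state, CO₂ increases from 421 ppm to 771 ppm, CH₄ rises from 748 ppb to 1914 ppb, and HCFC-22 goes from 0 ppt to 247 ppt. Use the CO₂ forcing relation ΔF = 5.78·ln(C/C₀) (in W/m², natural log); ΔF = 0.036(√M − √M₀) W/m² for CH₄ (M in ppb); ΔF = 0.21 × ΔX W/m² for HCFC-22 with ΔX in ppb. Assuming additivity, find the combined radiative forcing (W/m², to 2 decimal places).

CO₂: 5.78 × ln(771/421) = 5.78 × ln(1.83135) = 5.78 × 0.60505 = 3.4972 W/m².
CH₄: 0.036 × (√1914 − √748) = 0.036 × (43.7493 − 27.3496) = 0.036 × 16.3997 = 0.5904 W/m².
HCFC-22: Δ = 247 − 0 = 247 ppt = 0.247 ppb; ΔF = 0.21 × 0.247 = 0.0519 W/m².
Total ΔF = 3.4972 + 0.5904 + 0.0519 = 4.1395 W/m².

ΔF = 4.14 W/m²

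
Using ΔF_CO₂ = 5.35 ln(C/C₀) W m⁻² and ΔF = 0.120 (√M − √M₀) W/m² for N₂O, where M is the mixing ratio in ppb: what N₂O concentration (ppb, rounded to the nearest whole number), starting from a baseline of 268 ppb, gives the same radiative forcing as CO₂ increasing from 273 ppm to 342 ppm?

CO₂ forcing: 5.35 × ln(342/273) = 5.35 × 0.225339 = 1.20556 W/m².
Set 0.120(√M − √268) = 1.20556: √M = 1.20556/0.120 + √268 = 10.0463 + 16.3707 = 26.4170.
M = (26.4170)² = 697.86 ppb.

M ≈ 698 ppb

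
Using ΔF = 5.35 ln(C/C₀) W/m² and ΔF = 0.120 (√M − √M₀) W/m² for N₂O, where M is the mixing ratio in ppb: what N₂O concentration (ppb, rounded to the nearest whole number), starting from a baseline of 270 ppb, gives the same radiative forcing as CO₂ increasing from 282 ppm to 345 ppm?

M ≈ 646 ppb

CO₂ forcing: 5.35 × ln(345/282) = 5.35 × 0.201637 = 1.07876 W/m².
Set 0.120(√M − √270) = 1.07876: √M = 1.07876/0.120 + √270 = 8.9897 + 16.4317 = 25.4214.
M = (25.4214)² = 646.25 ppb.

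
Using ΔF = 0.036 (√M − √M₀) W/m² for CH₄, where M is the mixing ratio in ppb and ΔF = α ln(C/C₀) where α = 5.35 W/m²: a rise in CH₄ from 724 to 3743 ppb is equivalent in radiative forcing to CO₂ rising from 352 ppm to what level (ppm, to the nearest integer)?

C ≈ 443 ppm

CH₄ forcing: 0.036 × (√3743 − √724) = 0.036 × (61.1801 − 26.9072) = 0.036 × 34.2729 = 1.23382 W/m².
Set 5.35 ln(C/352) = 1.23382: ln(C/352) = 1.23382/5.35 = 0.23062, so C = 352 × e^0.23062 = 352 × 1.25938 = 443.30 ppm.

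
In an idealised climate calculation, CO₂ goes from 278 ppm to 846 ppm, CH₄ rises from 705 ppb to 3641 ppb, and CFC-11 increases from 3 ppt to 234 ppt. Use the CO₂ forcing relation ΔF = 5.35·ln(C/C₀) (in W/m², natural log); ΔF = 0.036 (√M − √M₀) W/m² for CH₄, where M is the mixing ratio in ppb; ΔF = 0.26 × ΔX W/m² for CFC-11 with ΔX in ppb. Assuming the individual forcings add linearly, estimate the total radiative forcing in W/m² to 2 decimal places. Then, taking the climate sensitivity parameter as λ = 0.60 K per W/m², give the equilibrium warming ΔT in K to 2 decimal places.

CO₂: 5.35 × ln(846/278) = 5.35 × ln(3.04317) = 5.35 × 1.11290 = 5.9540 W/m².
CH₄: 0.036 × (√3641 − √705) = 0.036 × (60.3407 − 26.5518) = 0.036 × 33.7889 = 1.2164 W/m².
CFC-11: Δ = 234 − 3 = 231 ppt = 0.231 ppb; ΔF = 0.26 × 0.231 = 0.0601 W/m².
Total ΔF = 5.9540 + 1.2164 + 0.0601 = 7.2305 W/m².
ΔT = λ ΔF = 0.60 × 7.23 = 4.3380 K.

ΔF = 7.23 W/m²; ΔT = 4.34 K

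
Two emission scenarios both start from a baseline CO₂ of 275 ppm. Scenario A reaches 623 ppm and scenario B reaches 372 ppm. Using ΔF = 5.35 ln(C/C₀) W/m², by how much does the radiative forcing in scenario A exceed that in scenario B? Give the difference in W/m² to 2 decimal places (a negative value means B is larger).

ΔF_A = 5.35 ln(623/275) = 5.35 × 0.81778 = 4.3751 W/m².
ΔF_B = 5.35 ln(372/275) = 5.35 × 0.30212 = 1.6163 W/m².
Difference: 4.3751 − 1.6163 = 2.7588 W/m².

ΔF_A − ΔF_B = 2.76 W/m²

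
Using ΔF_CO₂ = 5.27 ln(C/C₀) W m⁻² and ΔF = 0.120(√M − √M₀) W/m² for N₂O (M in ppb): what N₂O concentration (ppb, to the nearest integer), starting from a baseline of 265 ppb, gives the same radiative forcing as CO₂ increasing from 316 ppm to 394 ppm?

M ≈ 674 ppb

CO₂ forcing: 5.27 × ln(394/316) = 5.27 × 0.220609 = 1.16261 W/m².
Set 0.120(√M − √265) = 1.16261: √M = 1.16261/0.120 + √265 = 9.6884 + 16.2788 = 25.9672.
M = (25.9672)² = 674.30 ppb.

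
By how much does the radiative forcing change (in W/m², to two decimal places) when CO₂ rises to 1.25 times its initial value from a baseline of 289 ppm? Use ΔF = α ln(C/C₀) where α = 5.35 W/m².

Because the forcing depends only on the ratio C/C₀, the initial concentration does not enter.
ΔF = 5.35 × ln(1.25) = 5.35 × 0.22314 = 1.1938 W/m².

ΔF = 1.19 W/m²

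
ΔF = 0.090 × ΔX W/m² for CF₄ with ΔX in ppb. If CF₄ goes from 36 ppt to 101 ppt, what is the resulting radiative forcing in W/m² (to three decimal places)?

CF₄: Δ = 101 − 36 = 65 ppt = 0.065 ppb; ΔF = 0.090 × 0.065 = 0.0059 W/m².

ΔF = 0.006 W/m²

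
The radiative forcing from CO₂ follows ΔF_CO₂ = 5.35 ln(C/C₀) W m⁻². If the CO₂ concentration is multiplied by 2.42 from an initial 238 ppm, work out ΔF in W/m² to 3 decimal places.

Because the forcing depends only on the ratio C/C₀, the initial concentration does not enter.
ΔF = 5.35 × ln(2.42) = 5.35 × 0.88377 = 4.7282 W/m².

ΔF = 4.728 W/m²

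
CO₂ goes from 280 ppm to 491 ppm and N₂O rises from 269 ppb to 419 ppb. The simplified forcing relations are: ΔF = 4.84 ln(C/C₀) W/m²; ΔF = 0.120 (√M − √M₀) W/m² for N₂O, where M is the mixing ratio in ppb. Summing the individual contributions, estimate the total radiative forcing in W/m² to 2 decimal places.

CO₂: 4.84 × ln(491/280) = 4.84 × ln(1.75357) = 4.84 × 0.56165 = 2.7184 W/m².
N₂O: 0.120 × (√419 − √269) = 0.120 × (20.4695 − 16.4012) = 0.120 × 4.0683 = 0.4882 W/m².
Total ΔF = 2.7184 + 0.4882 = 3.2066 W/m².

ΔF = 3.21 W/m²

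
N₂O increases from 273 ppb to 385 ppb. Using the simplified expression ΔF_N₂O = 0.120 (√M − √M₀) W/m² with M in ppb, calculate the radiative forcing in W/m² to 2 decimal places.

ΔF = 0.37 W/m²

N₂O: 0.120 × (√385 − √273) = 0.120 × (19.6214 − 16.5227) = 0.120 × 3.0987 = 0.3718 W/m².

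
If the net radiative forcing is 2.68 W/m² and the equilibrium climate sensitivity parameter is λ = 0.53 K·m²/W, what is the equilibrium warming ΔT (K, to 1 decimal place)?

ΔT = 1.4 K

ΔT = λ ΔF = 0.53 × 2.68 = 1.4204 K.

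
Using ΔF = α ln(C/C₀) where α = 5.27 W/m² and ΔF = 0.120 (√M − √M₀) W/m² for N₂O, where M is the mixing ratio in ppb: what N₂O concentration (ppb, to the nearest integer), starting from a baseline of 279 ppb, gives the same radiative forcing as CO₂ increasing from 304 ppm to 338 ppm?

M ≈ 456 ppb

CO₂ forcing: 5.27 × ln(338/304) = 5.27 × 0.106018 = 0.55871 W/m².
Set 0.120(√M − √279) = 0.55871: √M = 0.55871/0.120 + √279 = 4.6559 + 16.7033 = 21.3592.
M = (21.3592)² = 456.22 ppb.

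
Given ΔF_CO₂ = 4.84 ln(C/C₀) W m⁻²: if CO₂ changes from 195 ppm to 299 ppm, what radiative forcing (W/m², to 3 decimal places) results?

ΔF = 2.069 W/m²

CO₂: 4.84 × ln(299/195) = 4.84 × ln(1.53333) = 4.84 × 0.42744 = 2.0688 W/m².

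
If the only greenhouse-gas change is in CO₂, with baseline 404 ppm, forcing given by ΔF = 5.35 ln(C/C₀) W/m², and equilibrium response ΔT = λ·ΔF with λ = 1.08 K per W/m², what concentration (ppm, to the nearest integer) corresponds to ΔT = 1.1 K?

Required forcing: ΔF = ΔT/λ = 1.1/1.08 = 1.0185 W/m².
Then ln(C/404) = ΔF/5.35 = 1.0185/5.35 = 0.19037.
So C = 404 × e^0.19037 = 404 × 1.20970 = 488.72 ppm.

C ≈ 489 ppm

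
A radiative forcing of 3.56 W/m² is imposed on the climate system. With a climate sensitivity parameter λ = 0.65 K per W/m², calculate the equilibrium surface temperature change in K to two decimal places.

ΔT = λ ΔF = 0.65 × 3.56 = 2.3140 K.

ΔT = 2.31 K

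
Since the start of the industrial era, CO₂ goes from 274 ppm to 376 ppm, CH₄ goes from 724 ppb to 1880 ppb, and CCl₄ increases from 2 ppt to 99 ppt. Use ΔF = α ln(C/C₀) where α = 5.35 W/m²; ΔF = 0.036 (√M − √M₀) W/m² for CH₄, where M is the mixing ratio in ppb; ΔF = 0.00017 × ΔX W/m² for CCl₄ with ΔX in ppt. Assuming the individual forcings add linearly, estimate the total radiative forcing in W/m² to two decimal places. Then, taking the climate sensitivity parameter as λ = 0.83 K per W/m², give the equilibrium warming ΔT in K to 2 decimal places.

CO₂: 5.35 × ln(376/274) = 5.35 × ln(1.37226) = 5.35 × 0.31646 = 1.6931 W/m².
CH₄: 0.036 × (√1880 − √724) = 0.036 × (43.3590 − 26.9072) = 0.036 × 16.4518 = 0.5923 W/m².
CCl₄: ΔF = 0.00017 × (99 − 2) = 0.00017 × 97 = 0.0165 W/m².
Total ΔF = 1.6931 + 0.5923 + 0.0165 = 2.3019 W/m².
ΔT = λ ΔF = 0.83 × 2.30 = 1.9090 K.

ΔF = 2.30 W/m²; ΔT = 1.91 K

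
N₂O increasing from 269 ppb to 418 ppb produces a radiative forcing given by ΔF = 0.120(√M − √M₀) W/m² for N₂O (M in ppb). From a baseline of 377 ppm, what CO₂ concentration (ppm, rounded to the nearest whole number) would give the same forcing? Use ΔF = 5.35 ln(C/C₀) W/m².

N₂O forcing: 0.120 × (√418 − √269) = 0.120 × (20.4450 − 16.4012) = 0.120 × 4.0438 = 0.48526 W/m².
Set 5.35 ln(C/377) = 0.48526: ln(C/377) = 0.48526/5.35 = 0.09070, so C = 377 × e^0.09070 = 377 × 1.09494 = 412.79 ppm.

C ≈ 413 ppm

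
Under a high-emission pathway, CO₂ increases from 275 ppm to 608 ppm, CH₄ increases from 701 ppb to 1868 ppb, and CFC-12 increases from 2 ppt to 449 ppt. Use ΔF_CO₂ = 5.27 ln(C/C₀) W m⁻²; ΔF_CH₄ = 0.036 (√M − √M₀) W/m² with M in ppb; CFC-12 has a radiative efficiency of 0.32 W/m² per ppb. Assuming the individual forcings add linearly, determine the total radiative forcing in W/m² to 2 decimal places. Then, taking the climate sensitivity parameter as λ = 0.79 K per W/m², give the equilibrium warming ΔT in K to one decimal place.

ΔF = 4.93 W/m²; ΔT = 3.9 K

CO₂: 5.27 × ln(608/275) = 5.27 × ln(2.21091) = 5.27 × 0.79340 = 4.1812 W/m².
CH₄: 0.036 × (√1868 − √701) = 0.036 × (43.2204 − 26.4764) = 0.036 × 16.7440 = 0.6028 W/m².
CFC-12: Δ = 449 − 2 = 447 ppt = 0.447 ppb; ΔF = 0.32 × 0.447 = 0.1430 W/m².
Total ΔF = 4.1812 + 0.6028 + 0.1430 = 4.9270 W/m².
ΔT = λ ΔF = 0.79 × 4.93 = 3.8947 K.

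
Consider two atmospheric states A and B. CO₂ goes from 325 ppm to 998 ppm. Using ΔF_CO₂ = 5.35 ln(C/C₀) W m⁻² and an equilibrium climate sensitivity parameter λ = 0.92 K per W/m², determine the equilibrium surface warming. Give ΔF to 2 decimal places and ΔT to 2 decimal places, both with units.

ΔF = 6.00 W/m²; ΔT = 5.52 K

CO₂: 5.35 × ln(998/325) = 5.35 × ln(3.07077) = 5.35 × 1.12193 = 6.0023 W/m².
ΔT = λ ΔF = 0.92 × 6.00 = 5.5200 K.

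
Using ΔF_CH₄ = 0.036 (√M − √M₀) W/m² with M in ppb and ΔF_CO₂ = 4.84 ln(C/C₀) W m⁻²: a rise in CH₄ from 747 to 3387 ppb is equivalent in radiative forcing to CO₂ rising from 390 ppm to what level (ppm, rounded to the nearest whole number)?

C ≈ 491 ppm

CH₄ forcing: 0.036 × (√3387 − √747) = 0.036 × (58.1979 − 27.3313) = 0.036 × 30.8666 = 1.11120 W/m².
Set 4.84 ln(C/390) = 1.11120: ln(C/390) = 1.11120/4.84 = 0.22959, so C = 390 × e^0.22959 = 390 × 1.25808 = 490.65 ppm.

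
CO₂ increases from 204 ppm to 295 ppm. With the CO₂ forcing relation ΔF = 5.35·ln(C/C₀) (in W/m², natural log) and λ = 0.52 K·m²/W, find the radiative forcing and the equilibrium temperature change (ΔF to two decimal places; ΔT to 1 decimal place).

ΔF = 1.97 W/m²; ΔT = 1.0 K

CO₂: 5.35 × ln(295/204) = 5.35 × ln(1.44608) = 5.35 × 0.36886 = 1.9734 W/m².
ΔT = λ ΔF = 0.52 × 1.97 = 1.0244 K.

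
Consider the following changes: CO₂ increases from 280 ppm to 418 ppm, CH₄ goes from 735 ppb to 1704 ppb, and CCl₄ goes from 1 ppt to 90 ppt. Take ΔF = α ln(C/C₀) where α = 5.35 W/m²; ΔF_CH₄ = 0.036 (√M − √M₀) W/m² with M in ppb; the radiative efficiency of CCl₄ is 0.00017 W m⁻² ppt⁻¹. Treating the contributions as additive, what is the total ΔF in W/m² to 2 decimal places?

ΔF = 2.67 W/m²

CO₂: 5.35 × ln(418/280) = 5.35 × ln(1.49286) = 5.35 × 0.40069 = 2.1437 W/m².
CH₄: 0.036 × (√1704 − √735) = 0.036 × (41.2795 − 27.1109) = 0.036 × 14.1686 = 0.5101 W/m².
CCl₄: ΔF = 0.00017 × (90 − 1) = 0.00017 × 89 = 0.0151 W/m².
Total ΔF = 2.1437 + 0.5101 + 0.0151 = 2.6689 W/m².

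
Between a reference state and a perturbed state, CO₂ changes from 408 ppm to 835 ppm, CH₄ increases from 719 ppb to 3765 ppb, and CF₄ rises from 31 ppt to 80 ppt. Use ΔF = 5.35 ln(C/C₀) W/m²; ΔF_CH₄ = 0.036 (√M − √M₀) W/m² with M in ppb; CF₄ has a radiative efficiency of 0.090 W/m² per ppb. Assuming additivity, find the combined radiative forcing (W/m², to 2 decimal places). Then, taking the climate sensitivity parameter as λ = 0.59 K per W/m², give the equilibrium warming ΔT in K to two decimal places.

CO₂: 5.35 × ln(835/408) = 5.35 × ln(2.04657) = 5.35 × 0.71617 = 3.8315 W/m².
CH₄: 0.036 × (√3765 − √719) = 0.036 × (61.3596 − 26.8142) = 0.036 × 34.5454 = 1.2436 W/m².
CF₄: Δ = 80 − 31 = 49 ppt = 0.049 ppb; ΔF = 0.090 × 0.049 = 0.0044 W/m².
Total ΔF = 3.8315 + 1.2436 + 0.0044 = 5.0795 W/m².
ΔT = λ ΔF = 0.59 × 5.08 = 2.9972 K.

ΔF = 5.08 W/m²; ΔT = 3.00 K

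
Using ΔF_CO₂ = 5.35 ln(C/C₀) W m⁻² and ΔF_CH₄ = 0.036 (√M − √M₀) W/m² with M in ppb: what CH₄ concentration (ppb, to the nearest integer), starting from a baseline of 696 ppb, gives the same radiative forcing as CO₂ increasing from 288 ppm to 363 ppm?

M ≈ 3694 ppb

CO₂ forcing: 5.35 × ln(363/288) = 5.35 × 0.231442 = 1.23821 W/m².
Set 0.036(√M − √696) = 1.23821: √M = 1.23821/0.036 + √696 = 34.3947 + 26.3818 = 60.7765.
M = (60.7765)² = 3693.78 ppb.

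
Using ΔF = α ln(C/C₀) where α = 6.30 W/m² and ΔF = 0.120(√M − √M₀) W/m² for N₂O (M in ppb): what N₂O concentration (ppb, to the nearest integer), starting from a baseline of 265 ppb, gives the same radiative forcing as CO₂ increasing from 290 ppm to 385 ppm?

CO₂ forcing: 6.30 × ln(385/290) = 6.30 × 0.283362 = 1.78518 W/m².
Set 0.120(√M − √265) = 1.78518: √M = 1.78518/0.120 + √265 = 14.8765 + 16.2788 = 31.1553.
M = (31.1553)² = 970.65 ppb.

M ≈ 971 ppb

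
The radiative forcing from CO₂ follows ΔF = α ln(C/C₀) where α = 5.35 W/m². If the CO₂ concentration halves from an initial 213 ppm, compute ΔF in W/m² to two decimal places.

ΔF = -3.71 W/m²

Because the forcing depends only on the ratio C/C₀, the initial concentration does not enter.
ΔF = 5.35 × ln(0.5) = 5.35 × -0.69315 = -3.7084 W/m².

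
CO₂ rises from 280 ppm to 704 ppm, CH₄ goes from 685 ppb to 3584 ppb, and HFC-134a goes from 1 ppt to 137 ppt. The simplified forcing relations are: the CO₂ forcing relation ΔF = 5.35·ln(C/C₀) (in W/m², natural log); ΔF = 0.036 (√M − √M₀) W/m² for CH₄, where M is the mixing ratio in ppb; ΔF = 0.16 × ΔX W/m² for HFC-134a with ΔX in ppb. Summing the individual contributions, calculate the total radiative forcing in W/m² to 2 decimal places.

ΔF = 6.17 W/m²

CO₂: 5.35 × ln(704/280) = 5.35 × ln(2.51429) = 5.35 × 0.92199 = 4.9326 W/m².
CH₄: 0.036 × (√3584 − √685) = 0.036 × (59.8665 − 26.1725) = 0.036 × 33.6940 = 1.2130 W/m².
HFC-134a: Δ = 137 − 1 = 136 ppt = 0.136 ppb; ΔF = 0.16 × 0.136 = 0.0218 W/m².
Total ΔF = 4.9326 + 1.2130 + 0.0218 = 6.1674 W/m².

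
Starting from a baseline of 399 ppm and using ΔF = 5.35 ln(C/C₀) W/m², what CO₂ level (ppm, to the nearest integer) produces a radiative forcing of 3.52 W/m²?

C ≈ 770 ppm

Set 5.35 ln(C/399) = 3.52, so ln(C/399) = 3.52/5.35 = 0.65794.
Then C/399 = e^0.65794 = 1.93081, giving C = 399 × 1.93081 = 770.39 ppm.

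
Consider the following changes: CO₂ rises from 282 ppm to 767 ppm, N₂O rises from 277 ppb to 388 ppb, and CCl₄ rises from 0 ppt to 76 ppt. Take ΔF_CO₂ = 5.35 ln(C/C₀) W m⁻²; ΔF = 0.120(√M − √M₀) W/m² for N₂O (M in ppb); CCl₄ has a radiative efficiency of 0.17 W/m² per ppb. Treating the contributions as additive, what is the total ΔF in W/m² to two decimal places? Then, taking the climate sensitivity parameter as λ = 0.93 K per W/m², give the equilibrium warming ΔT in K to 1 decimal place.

ΔF = 5.73 W/m²; ΔT = 5.3 K

CO₂: 5.35 × ln(767/282) = 5.35 × ln(2.71986) = 5.35 × 1.00058 = 5.3531 W/m².
N₂O: 0.120 × (√388 − √277) = 0.120 × (19.6977 − 16.6433) = 0.120 × 3.0544 = 0.3665 W/m².
CCl₄: Δ = 76 − 0 = 76 ppt = 0.076 ppb; ΔF = 0.17 × 0.076 = 0.0129 W/m².
Total ΔF = 5.3531 + 0.3665 + 0.0129 = 5.7325 W/m².
ΔT = λ ΔF = 0.93 × 5.73 = 5.3289 K.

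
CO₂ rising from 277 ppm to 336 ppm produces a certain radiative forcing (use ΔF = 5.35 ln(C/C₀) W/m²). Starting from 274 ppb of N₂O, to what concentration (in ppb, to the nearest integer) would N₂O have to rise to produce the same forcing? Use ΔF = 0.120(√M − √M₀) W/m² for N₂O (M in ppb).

M ≈ 633 ppb

CO₂ forcing: 5.35 × ln(336/277) = 5.35 × 0.193094 = 1.03305 W/m².
Set 0.120(√M − √274) = 1.03305: √M = 1.03305/0.120 + √274 = 8.6088 + 16.5529 = 25.1617.
M = (25.1617)² = 633.11 ppb.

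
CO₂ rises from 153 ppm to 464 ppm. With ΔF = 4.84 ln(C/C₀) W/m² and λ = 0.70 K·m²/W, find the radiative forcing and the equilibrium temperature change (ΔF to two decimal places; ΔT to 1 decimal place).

ΔF = 5.37 W/m²; ΔT = 3.8 K

CO₂: 4.84 × ln(464/153) = 4.84 × ln(3.03268) = 4.84 × 1.10945 = 5.3697 W/m².
ΔT = λ ΔF = 0.70 × 5.37 = 3.7590 K.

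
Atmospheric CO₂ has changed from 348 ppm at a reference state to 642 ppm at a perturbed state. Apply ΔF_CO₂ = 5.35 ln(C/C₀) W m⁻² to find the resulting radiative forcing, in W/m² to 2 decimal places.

ΔF = 3.28 W/m²

CO₂ absorption bands are partially saturated, so forcing scales with the logarithm of the concentration ratio.
CO₂: 5.35 × ln(642/348) = 5.35 × ln(1.84483) = 5.35 × 0.61239 = 3.2763 W/m².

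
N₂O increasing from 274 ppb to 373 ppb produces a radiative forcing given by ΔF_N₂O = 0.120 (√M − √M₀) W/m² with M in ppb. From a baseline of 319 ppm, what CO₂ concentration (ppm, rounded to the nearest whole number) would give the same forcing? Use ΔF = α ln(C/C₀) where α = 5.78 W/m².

C ≈ 338 ppm

N₂O forcing: 0.120 × (√373 − √274) = 0.120 × (19.3132 − 16.5529) = 0.120 × 2.7603 = 0.33124 W/m².
Set 5.78 ln(C/319) = 0.33124: ln(C/319) = 0.33124/5.78 = 0.05731, so C = 319 × e^0.05731 = 319 × 1.05898 = 337.81 ppm.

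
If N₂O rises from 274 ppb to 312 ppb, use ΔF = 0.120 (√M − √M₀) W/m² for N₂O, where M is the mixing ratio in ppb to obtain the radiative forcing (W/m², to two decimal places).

ΔF = 0.13 W/m²

N₂O: 0.120 × (√312 − √274) = 0.120 × (17.6635 − 16.5529) = 0.120 × 1.1106 = 0.1333 W/m².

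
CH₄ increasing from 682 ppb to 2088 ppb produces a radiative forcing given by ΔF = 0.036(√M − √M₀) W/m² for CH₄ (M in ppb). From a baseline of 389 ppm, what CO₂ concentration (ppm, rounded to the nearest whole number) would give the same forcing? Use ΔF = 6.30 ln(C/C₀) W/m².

CH₄ forcing: 0.036 × (√2088 − √682) = 0.036 × (45.6946 − 26.1151) = 0.036 × 19.5795 = 0.70486 W/m².
Set 6.30 ln(C/389) = 0.70486: ln(C/389) = 0.70486/6.30 = 0.11188, so C = 389 × e^0.11188 = 389 × 1.11838 = 435.05 ppm.

C ≈ 435 ppm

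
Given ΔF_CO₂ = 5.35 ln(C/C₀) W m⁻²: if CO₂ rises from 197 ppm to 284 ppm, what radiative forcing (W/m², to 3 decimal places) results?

CO₂ absorption bands are partially saturated, so forcing scales with the logarithm of the concentration ratio.
CO₂: 5.35 × ln(284/197) = 5.35 × ln(1.44162) = 5.35 × 0.36577 = 1.9569 W/m².

ΔF = 1.957 W/m²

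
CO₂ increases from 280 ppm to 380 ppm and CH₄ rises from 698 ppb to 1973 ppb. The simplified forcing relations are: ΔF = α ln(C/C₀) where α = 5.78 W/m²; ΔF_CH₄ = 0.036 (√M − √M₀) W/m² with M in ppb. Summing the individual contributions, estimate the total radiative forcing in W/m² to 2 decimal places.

CO₂: 5.78 × ln(380/280) = 5.78 × ln(1.35714) = 5.78 × 0.30538 = 1.7651 W/m².
CH₄: 0.036 × (√1973 − √698) = 0.036 × (44.4185 − 26.4197) = 0.036 × 17.9988 = 0.6480 W/m².
Total ΔF = 1.7651 + 0.6480 = 2.4131 W/m².

ΔF = 2.41 W/m²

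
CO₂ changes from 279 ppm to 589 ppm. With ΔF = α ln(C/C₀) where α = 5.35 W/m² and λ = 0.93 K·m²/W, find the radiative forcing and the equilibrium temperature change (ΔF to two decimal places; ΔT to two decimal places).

CO₂: 5.35 × ln(589/279) = 5.35 × ln(2.11111) = 5.35 × 0.74721 = 3.9976 W/m².
ΔT = λ ΔF = 0.93 × 4.00 = 3.7200 K.

ΔF = 4.00 W/m²; ΔT = 3.72 K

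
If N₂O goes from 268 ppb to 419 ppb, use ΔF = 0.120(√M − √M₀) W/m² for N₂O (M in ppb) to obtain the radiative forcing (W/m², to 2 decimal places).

N₂O: 0.120 × (√419 − √268) = 0.120 × (20.4695 − 16.3707) = 0.120 × 4.0988 = 0.4919 W/m².

ΔF = 0.49 W/m²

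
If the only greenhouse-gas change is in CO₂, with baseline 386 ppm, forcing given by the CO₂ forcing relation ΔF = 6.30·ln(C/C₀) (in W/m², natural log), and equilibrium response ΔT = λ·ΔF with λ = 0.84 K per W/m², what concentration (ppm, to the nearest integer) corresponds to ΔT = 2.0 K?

Required forcing: ΔF = ΔT/λ = 2.0/0.84 = 2.3810 W/m².
Then ln(C/386) = ΔF/6.30 = 2.3810/6.30 = 0.37794.
So C = 386 × e^0.37794 = 386 × 1.45928 = 563.28 ppm.

C ≈ 563 ppm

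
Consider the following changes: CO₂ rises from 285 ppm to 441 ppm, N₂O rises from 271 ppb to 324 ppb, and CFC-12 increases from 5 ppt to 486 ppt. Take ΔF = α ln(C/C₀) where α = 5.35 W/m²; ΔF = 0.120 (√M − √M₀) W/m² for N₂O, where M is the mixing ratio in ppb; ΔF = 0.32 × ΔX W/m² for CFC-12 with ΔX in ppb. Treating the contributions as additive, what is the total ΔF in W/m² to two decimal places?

ΔF = 2.67 W/m²

CO₂: 5.35 × ln(441/285) = 5.35 × ln(1.54737) = 5.35 × 0.43656 = 2.3356 W/m².
N₂O: 0.120 × (√324 − √271) = 0.120 × (18.0000 − 16.4621) = 0.120 × 1.5379 = 0.1845 W/m².
CFC-12: Δ = 486 − 5 = 481 ppt = 0.481 ppb; ΔF = 0.32 × 0.481 = 0.1539 W/m².
Total ΔF = 2.3356 + 0.1845 + 0.1539 = 2.6740 W/m².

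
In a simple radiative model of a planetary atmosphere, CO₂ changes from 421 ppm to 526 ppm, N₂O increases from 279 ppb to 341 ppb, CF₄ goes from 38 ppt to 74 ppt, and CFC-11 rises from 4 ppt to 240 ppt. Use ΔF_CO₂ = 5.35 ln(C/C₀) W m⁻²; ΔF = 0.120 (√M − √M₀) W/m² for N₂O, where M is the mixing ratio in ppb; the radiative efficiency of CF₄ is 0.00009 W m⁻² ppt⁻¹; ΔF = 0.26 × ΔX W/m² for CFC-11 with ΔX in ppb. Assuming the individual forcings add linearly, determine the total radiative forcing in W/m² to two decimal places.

ΔF = 1.47 W/m²

CO₂: 5.35 × ln(526/421) = 5.35 × ln(1.24941) = 5.35 × 0.22267 = 1.1913 W/m².
N₂O: 0.120 × (√341 − √279) = 0.120 × (18.4662 − 16.7033) = 0.120 × 1.7629 = 0.2115 W/m².
CF₄: ΔF = 0.00009 × (74 − 38) = 0.00009 × 36 = 0.0032 W/m².
CFC-11: Δ = 240 − 4 = 236 ppt = 0.236 ppb; ΔF = 0.26 × 0.236 = 0.0614 W/m².
Total ΔF = 1.1913 + 0.2115 + 0.0032 + 0.0614 = 1.4674 W/m².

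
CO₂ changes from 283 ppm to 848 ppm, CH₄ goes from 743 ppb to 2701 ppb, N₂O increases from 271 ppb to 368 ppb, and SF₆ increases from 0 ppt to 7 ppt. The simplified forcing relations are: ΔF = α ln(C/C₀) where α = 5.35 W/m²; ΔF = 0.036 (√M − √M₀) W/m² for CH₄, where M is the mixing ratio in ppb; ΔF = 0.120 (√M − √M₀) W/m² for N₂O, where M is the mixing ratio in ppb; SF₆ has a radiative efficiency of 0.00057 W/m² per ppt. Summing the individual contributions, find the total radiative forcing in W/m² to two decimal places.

ΔF = 7.09 W/m²

CO₂: 5.35 × ln(848/283) = 5.35 × ln(2.99647) = 5.35 × 1.09743 = 5.8713 W/m².
CH₄: 0.036 × (√2701 − √743) = 0.036 × (51.9711 − 27.2580) = 0.036 × 24.7131 = 0.8897 W/m².
N₂O: 0.120 × (√368 − √271) = 0.120 × (19.1833 − 16.4621) = 0.120 × 2.7212 = 0.3265 W/m².
SF₆: ΔF = 0.00057 × (7 − 0) = 0.00057 × 7 = 0.0040 W/m².
Total ΔF = 5.8713 + 0.8897 + 0.3265 + 0.0040 = 7.0915 W/m².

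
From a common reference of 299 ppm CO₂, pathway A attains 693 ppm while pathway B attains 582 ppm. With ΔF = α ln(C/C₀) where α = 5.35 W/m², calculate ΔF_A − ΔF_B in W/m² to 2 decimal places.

ΔF_A − ΔF_B = 0.93 W/m²

ΔF_A = 5.35 ln(693/299) = 5.35 × 0.84059 = 4.4972 W/m².
ΔF_B = 5.35 ln(582/299) = 5.35 × 0.66603 = 3.5633 W/m².
Difference: 4.4972 − 3.5633 = 0.9339 W/m².
(Equivalently, ΔF_A − ΔF_B = 5.35 ln(693/582) = 5.35 × 0.17456 = 0.9339 W/m².)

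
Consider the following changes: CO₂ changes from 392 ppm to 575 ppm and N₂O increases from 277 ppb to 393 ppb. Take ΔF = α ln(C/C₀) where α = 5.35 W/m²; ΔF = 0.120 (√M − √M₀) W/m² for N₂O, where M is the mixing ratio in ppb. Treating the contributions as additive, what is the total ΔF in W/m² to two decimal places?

ΔF = 2.43 W/m²

CO₂: 5.35 × ln(575/392) = 5.35 × ln(1.46684) = 5.35 × 0.38311 = 2.0496 W/m².
N₂O: 0.120 × (√393 − √277) = 0.120 × (19.8242 − 16.6433) = 0.120 × 3.1809 = 0.3817 W/m².
Total ΔF = 2.0496 + 0.3817 = 2.4313 W/m².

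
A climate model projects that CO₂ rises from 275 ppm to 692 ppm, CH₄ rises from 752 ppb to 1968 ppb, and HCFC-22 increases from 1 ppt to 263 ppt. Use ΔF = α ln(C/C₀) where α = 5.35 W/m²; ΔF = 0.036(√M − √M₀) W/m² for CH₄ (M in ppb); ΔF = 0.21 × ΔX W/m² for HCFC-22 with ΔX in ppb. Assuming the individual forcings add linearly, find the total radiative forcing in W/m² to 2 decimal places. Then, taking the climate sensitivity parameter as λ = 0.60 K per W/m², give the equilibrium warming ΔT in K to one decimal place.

CO₂: 5.35 × ln(692/275) = 5.35 × ln(2.51636) = 5.35 × 0.92281 = 4.9370 W/m².
CH₄: 0.036 × (√1968 − √752) = 0.036 × (44.3621 − 27.4226) = 0.036 × 16.9395 = 0.6098 W/m².
HCFC-22: Δ = 263 − 1 = 262 ppt = 0.262 ppb; ΔF = 0.21 × 0.262 = 0.0550 W/m².
Total ΔF = 4.9370 + 0.6098 + 0.0550 = 5.6018 W/m².
ΔT = λ ΔF = 0.60 × 5.60 = 3.3600 K.

ΔF = 5.60 W/m²; ΔT = 3.4 K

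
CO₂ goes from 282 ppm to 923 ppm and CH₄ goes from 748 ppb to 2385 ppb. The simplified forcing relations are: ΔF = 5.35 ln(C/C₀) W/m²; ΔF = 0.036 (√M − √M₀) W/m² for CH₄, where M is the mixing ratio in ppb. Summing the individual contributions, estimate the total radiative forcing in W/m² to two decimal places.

CO₂: 5.35 × ln(923/282) = 5.35 × ln(3.27305) = 5.35 × 1.18572 = 6.3436 W/m².
CH₄: 0.036 × (√2385 − √748) = 0.036 × (48.8365 − 27.3496) = 0.036 × 21.4869 = 0.7735 W/m².
Total ΔF = 6.3436 + 0.7735 = 7.1171 W/m².

ΔF = 7.12 W/m²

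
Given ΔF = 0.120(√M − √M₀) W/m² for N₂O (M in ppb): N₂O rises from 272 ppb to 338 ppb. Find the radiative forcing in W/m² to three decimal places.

ΔF = 0.227 W/m²

N₂O: 0.120 × (√338 − √272) = 0.120 × (18.3848 − 16.4924) = 0.120 × 1.8924 = 0.2271 W/m².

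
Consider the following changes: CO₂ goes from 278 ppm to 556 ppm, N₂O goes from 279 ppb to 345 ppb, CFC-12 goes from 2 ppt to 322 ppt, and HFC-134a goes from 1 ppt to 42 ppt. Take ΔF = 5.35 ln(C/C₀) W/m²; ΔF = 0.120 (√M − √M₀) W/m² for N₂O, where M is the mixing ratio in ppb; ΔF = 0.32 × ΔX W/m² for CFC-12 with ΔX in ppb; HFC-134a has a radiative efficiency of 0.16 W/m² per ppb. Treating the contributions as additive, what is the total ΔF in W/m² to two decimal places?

ΔF = 4.04 W/m²

CO₂: 5.35 × ln(556/278) = 5.35 × ln(2.00000) = 5.35 × 0.69315 = 3.7084 W/m².
N₂O: 0.120 × (√345 − √279) = 0.120 × (18.5742 − 16.7033) = 0.120 × 1.8709 = 0.2245 W/m².
CFC-12: Δ = 322 − 2 = 320 ppt = 0.320 ppb; ΔF = 0.32 × 0.320 = 0.1024 W/m².
HFC-134a: Δ = 42 − 1 = 41 ppt = 0.041 ppb; ΔF = 0.16 × 0.041 = 0.0066 W/m².
Total ΔF = 3.7084 + 0.2245 + 0.1024 + 0.0066 = 4.0419 W/m².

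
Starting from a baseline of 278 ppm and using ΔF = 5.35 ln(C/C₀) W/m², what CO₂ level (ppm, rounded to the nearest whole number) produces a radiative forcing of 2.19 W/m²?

Set 5.35 ln(C/278) = 2.19, so ln(C/278) = 2.19/5.35 = 0.40935.
Then C/278 = e^0.40935 = 1.50584, giving C = 278 × 1.50584 = 418.62 ppm.

C ≈ 419 ppm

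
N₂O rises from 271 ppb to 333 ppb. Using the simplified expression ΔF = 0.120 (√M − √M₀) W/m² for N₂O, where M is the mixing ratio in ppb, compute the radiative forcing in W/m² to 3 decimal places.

N₂O: 0.120 × (√333 − √271) = 0.120 × (18.2483 − 16.4621) = 0.120 × 1.7862 = 0.2143 W/m².

ΔF = 0.214 W/m²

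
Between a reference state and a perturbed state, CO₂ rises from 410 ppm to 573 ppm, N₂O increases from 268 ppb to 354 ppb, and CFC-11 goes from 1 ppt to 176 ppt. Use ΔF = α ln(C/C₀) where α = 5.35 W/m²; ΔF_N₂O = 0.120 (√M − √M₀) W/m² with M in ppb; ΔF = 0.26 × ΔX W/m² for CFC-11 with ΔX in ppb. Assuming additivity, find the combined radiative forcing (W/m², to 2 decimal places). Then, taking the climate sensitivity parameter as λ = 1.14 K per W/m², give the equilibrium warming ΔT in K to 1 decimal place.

CO₂: 5.35 × ln(573/410) = 5.35 × ln(1.39756) = 5.35 × 0.33473 = 1.7908 W/m².
N₂O: 0.120 × (√354 − √268) = 0.120 × (18.8149 − 16.3707) = 0.120 × 2.4442 = 0.2933 W/m².
CFC-11: Δ = 176 − 1 = 175 ppt = 0.175 ppb; ΔF = 0.26 × 0.175 = 0.0455 W/m².
Total ΔF = 1.7908 + 0.2933 + 0.0455 = 2.1296 W/m².
ΔT = λ ΔF = 1.14 × 2.13 = 2.4282 K.

ΔF = 2.13 W/m²; ΔT = 2.4 K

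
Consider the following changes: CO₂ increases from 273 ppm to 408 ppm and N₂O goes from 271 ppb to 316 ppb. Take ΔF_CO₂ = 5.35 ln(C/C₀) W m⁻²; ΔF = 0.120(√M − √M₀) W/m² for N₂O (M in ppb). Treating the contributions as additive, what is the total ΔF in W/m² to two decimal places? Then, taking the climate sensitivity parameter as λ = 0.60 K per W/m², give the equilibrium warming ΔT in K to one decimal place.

ΔF = 2.31 W/m²; ΔT = 1.4 K

CO₂: 5.35 × ln(408/273) = 5.35 × ln(1.49451) = 5.35 × 0.40180 = 2.1496 W/m².
N₂O: 0.120 × (√316 − √271) = 0.120 × (17.7764 − 16.4621) = 0.120 × 1.3143 = 0.1577 W/m².
Total ΔF = 2.1496 + 0.1577 = 2.3073 W/m².
ΔT = λ ΔF = 0.60 × 2.31 = 1.3860 K.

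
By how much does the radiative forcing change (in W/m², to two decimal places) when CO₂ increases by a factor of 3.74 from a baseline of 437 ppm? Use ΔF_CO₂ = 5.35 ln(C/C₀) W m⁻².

ΔF = 5.35 × ln(3.74) = 5.35 × 1.31909 = 7.0571 W/m².

ΔF = 7.06 W/m²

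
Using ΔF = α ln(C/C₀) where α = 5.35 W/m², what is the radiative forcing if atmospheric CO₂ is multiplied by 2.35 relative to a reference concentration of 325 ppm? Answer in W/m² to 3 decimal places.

ΔF = 4.571 W/m²

ΔF = 5.35 × ln(2.35) = 5.35 × 0.85442 = 4.5711 W/m².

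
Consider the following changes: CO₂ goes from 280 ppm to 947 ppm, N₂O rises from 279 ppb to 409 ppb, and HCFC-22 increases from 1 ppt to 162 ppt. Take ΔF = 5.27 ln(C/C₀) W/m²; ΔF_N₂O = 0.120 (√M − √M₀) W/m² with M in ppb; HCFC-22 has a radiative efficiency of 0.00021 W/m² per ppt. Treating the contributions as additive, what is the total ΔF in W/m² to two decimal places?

CO₂: 5.27 × ln(947/280) = 5.27 × ln(3.38214) = 5.27 × 1.21851 = 6.4215 W/m².
N₂O: 0.120 × (√409 − √279) = 0.120 × (20.2237 − 16.7033) = 0.120 × 3.5204 = 0.4224 W/m².
HCFC-22: ΔF = 0.00021 × (162 − 1) = 0.00021 × 161 = 0.0338 W/m².
Total ΔF = 6.4215 + 0.4224 + 0.0338 = 6.8777 W/m².

ΔF = 6.88 W/m²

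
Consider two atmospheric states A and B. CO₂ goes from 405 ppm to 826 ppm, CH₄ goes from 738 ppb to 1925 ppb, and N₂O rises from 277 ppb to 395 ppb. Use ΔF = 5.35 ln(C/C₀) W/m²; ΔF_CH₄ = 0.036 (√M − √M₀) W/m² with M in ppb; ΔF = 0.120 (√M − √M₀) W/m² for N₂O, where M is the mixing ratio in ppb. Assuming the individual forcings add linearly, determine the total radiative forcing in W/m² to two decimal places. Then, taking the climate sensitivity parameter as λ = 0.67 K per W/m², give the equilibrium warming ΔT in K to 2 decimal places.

ΔF = 4.80 W/m²; ΔT = 3.22 K

CO₂: 5.35 × ln(826/405) = 5.35 × ln(2.03951) = 5.35 × 0.71271 = 3.8130 W/m².
CH₄: 0.036 × (√1925 − √738) = 0.036 × (43.8748 − 27.1662) = 0.036 × 16.7086 = 0.6015 W/m².
N₂O: 0.120 × (√395 − √277) = 0.120 × (19.8746 − 16.6433) = 0.120 × 3.2313 = 0.3878 W/m².
Total ΔF = 3.8130 + 0.6015 + 0.3878 = 4.8023 W/m².
ΔT = λ ΔF = 0.67 × 4.80 = 3.2160 K.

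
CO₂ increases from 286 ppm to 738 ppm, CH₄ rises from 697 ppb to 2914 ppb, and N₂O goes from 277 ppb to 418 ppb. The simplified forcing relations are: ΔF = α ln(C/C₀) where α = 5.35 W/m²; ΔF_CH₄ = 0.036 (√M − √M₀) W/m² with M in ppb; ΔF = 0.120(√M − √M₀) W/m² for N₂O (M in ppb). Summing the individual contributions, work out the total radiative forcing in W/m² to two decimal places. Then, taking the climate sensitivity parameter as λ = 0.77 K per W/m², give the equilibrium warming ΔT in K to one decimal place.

CO₂: 5.35 × ln(738/286) = 5.35 × ln(2.58042) = 5.35 × 0.94795 = 5.0715 W/m².
CH₄: 0.036 × (√2914 − √697) = 0.036 × (53.9815 − 26.4008) = 0.036 × 27.5807 = 0.9929 W/m².
N₂O: 0.120 × (√418 − √277) = 0.120 × (20.4450 − 16.6433) = 0.120 × 3.8017 = 0.4562 W/m².
Total ΔF = 5.0715 + 0.9929 + 0.4562 = 6.5206 W/m².
ΔT = λ ΔF = 0.77 × 6.52 = 5.0204 K.

ΔF = 6.52 W/m²; ΔT = 5.0 K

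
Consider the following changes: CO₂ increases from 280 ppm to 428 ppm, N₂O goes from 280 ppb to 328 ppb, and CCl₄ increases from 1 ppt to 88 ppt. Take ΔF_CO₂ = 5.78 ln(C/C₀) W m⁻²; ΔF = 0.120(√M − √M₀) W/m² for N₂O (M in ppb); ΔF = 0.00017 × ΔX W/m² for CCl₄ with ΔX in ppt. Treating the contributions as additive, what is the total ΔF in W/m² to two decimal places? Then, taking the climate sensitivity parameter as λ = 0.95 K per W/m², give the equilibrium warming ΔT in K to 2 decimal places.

ΔF = 2.63 W/m²; ΔT = 2.50 K

CO₂: 5.78 × ln(428/280) = 5.78 × ln(1.52857) = 5.78 × 0.42433 = 2.4526 W/m².
N₂O: 0.120 × (√328 − √280) = 0.120 × (18.1108 − 16.7332) = 0.120 × 1.3776 = 0.1653 W/m².
CCl₄: ΔF = 0.00017 × (88 − 1) = 0.00017 × 87 = 0.0148 W/m².
Total ΔF = 2.4526 + 0.1653 + 0.0148 = 2.6327 W/m².
ΔT = λ ΔF = 0.95 × 2.63 = 2.4985 K.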